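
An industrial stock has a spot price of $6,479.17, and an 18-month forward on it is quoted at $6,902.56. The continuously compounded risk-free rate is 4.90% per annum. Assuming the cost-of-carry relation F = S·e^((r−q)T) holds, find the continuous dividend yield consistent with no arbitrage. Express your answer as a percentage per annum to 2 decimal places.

0.68%

From F = S·e^((r−q)T): (r − q) = ln(F/S)/T
ln(6902.56/6479.17) = ln(1.065346) = 0.063300
(r − q) = 0.063300 / (18/12) = 0.042200
q = r − ln(F/S)/T = 0.0490 − 0.042200 = 0.006800
q = 0.68%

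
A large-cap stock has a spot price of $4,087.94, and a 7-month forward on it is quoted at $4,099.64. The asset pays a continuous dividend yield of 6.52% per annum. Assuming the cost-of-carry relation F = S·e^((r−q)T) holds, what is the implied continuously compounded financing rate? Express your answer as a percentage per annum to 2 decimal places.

From F = S·e^((r−q)T): (r − q) = ln(F/S)/T
ln(4099.64/4087.94) = ln(1.002862) = 0.002858
(r − q) = 0.002858 / (7/12) = 0.004899
r = ln(F/S)/T + q = 0.004899 + 0.0652 = 0.070099
r = 7.01%

7.01%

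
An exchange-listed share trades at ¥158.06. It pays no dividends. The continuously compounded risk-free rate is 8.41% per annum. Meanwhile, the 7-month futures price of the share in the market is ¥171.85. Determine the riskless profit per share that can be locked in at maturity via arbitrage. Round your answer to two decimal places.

¥5.84 per share

Fair futures: F* = S·e^(carry·T), with carry = r = 0.0841
F* = 158.06 · e^(0.0841 × 7/12) = 158.06 · e^0.049058 = 158.06 × 1.050281 = ¥166.0074
Market ¥171.85 > fair ¥166.0074: forward overpriced → cash-and-carry (buy spot, short the forward).
At maturity, profit = |F_mkt − F*| = |171.85 − 166.0074| = ¥5.84 per share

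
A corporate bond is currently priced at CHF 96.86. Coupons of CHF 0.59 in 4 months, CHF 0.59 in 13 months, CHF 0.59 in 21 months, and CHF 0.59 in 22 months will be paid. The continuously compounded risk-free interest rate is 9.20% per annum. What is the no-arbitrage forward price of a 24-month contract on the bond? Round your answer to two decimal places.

CHF 113.89

PV(coupons) I = 0.59·e^(−0.0920·4/12) + 0.59·e^(−0.0920·13/12) + 0.59·e^(−0.0920·21/12) + 0.59·e^(−0.0920·22/12)
I = 0.5722 + 0.5340 + 0.5023 + 0.4984 = 2.1069
F = (S − I)·e^(rT) = (96.86 − 2.1069) · e^(0.0920·24/12)
= 94.7531 · e^0.184000 = 94.7531 × 1.202016 = CHF 113.89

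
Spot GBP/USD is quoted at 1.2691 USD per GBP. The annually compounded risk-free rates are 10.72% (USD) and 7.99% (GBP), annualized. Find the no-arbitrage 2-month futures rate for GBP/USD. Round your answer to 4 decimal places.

By covered interest parity, F = S · (1+r_USD)^T / (1+r_GBP)^T
= 1.2691 × 1.017117 / 1.012894 = 1.2691 × 1.004169
F = 1.2744 USD per GBP

1.2744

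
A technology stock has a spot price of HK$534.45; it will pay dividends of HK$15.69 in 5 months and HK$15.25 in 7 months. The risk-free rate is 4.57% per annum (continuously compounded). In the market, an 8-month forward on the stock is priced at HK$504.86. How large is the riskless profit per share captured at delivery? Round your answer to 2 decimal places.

HK$14.95 per share

PV(dividends) I = 15.69·e^(−0.0457·5/12) + 15.25·e^(−0.0457·7/12) = 30.2429
Fair forward F* = (S − I)·e^(rT) = (534.45 − 30.2429)·e^0.030467 = 504.2071 × 1.030936 = 519.8053
Market HK$504.86 < fair 519.8053: forward underpriced → reverse cash-and-carry (short the stock, invest proceeds at r, pay the dividends, go long the forward).
Profit at T = |F_mkt − F*| = |504.86 − 519.8053| = HK$14.95 per share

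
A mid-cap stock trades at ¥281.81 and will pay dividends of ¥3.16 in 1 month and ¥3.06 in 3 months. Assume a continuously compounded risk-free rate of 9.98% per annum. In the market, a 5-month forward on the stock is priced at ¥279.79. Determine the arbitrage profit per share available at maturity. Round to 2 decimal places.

PV(dividends) I = 3.16·e^(−0.0998·1/12) + 3.06·e^(−0.0998·3/12) = 6.1184
Fair forward F* = (S − I)·e^(rT) = (281.81 − 6.1184)·e^0.041583 = 275.6916 × 1.042460 = 287.3975
Market ¥279.79 < fair 287.3975: forward underpriced → reverse cash-and-carry (short the stock, invest proceeds at r, pay the dividends, go long the forward).
Profit at T = |F_mkt − F*| = |279.79 − 287.3975| = ¥7.61 per share

¥7.61 per share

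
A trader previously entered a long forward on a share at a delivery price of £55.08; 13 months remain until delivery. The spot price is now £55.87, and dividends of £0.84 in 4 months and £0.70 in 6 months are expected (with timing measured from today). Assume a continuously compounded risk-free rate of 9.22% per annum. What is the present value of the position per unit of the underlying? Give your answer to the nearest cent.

PV(remaining dividends) I = 0.84·e^(−0.0922·4/12) + 0.70·e^(−0.0922·6/12) = 1.4830
Current forward F = (S − I)·e^(rT) = (55.87 − 1.4830)·e^(0.0922·13/12) = 54.3870 × 1.105042 = 60.0999
Value (long) = (F − K)·e^(−rT) = (60.0999 − 55.08) × 0.904943 = 4.5427
Value = £4.54

£4.54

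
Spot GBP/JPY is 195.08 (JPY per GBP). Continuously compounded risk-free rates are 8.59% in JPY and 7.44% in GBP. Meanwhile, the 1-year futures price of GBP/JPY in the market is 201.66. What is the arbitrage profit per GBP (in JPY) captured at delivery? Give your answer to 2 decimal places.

4.32 per GBP (in JPY)

Fair futures: F* = S·e^(carry·T), with carry = (r_JPY − r_GBP) = 0.0859 − 0.0744 = 0.0115
F* = 195.08 · e^(0.0115 × 1) = 195.08 · e^0.011500 = 195.08 × 1.011566 = 197.3363
Market 201.66 > fair 197.3363: forward overpriced → cash-and-carry (buy spot, short the forward).
At maturity, profit = |F_mkt − F*| = |201.66 − 197.3363| = 4.32 per GBP (in JPY)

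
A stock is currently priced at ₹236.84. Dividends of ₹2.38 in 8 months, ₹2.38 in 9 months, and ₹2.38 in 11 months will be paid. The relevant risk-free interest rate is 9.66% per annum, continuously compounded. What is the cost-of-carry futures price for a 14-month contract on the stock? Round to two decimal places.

PV(dividends) I = 2.38·e^(−0.0966·8/12) + 2.38·e^(−0.0966·9/12) + 2.38·e^(−0.0966·11/12)
I = 2.2316 + 2.2137 + 2.1783 = 6.6236
F = (S − I)·e^(rT) = (236.84 − 6.6236) · e^(0.0966·14/12)
= 230.2164 · e^0.112700 = 230.2164 × 1.119296 = ₹257.68

₹257.68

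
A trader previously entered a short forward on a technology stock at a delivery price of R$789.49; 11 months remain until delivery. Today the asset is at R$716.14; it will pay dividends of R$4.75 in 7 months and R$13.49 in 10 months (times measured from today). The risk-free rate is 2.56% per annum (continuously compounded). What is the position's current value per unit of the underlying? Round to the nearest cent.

PV(remaining dividends) I = 4.75·e^(−0.0256·7/12) + 13.49·e^(−0.0256·10/12) = 17.8849
Current forward F = (S − I)·e^(rT) = (716.14 − 17.8849)·e^(0.0256·11/12) = 698.2551 × 1.023744 = 714.8345
Value (long) = (F − K)·e^(−rT) = (714.8345 − 789.49) × 0.976807 = -72.9240
Short position value = −(long value) = R$72.92

R$72.92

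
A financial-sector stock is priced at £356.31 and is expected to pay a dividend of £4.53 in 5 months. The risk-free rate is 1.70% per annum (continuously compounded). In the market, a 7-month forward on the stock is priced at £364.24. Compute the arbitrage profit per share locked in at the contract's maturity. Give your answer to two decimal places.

PV(dividends) I = 4.53·e^(−0.0170·5/12) = 4.4980
Fair forward F* = (S − I)·e^(rT) = (356.31 − 4.4980)·e^0.009917 = 351.8120 × 1.009966 = 355.3182
Market £364.24 > fair 355.3182: forward overpriced → cash-and-carry (borrow at r, buy the stock and collect the dividends, short the forward).
Profit at T = |F_mkt − F*| = |364.24 − 355.3182| = £8.92 per share

£8.92 per share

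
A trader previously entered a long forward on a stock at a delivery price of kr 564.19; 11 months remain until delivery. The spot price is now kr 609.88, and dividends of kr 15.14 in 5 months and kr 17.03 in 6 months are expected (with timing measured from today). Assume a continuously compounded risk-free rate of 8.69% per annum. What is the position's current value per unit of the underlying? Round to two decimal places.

kr 57.98

PV(remaining dividends) I = 15.14·e^(−0.0869·5/12) + 17.03·e^(−0.0869·6/12) = 30.9075
Current forward F = (S − I)·e^(rT) = (609.88 − 30.9075)·e^(0.0869·11/12) = 578.9725 × 1.082917 = 626.9792
Value (long) = (F − K)·e^(−rT) = (626.9792 − 564.19) × 0.923432 = 57.9816
Value = kr 57.98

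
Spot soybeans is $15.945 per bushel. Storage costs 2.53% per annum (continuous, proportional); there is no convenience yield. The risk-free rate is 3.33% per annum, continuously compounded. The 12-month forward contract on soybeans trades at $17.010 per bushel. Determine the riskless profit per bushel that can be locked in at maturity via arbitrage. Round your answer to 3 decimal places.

$0.103 per bushel

Fair forward: F* = S·e^(carry·T), with carry = (r + u) = 0.0333 + 0.0253 = 0.0586
F* = 15.945 · e^(0.0586 × 12/12) = 15.945 · e^0.058600 = 15.945 × 1.060351 = $16.9073
Market $17.010 > fair $16.9073: forward overpriced → cash-and-carry (buy spot, short the forward).
At maturity, profit = |F_mkt − F*| = |17.010 − 16.9073| = $0.103 per bushel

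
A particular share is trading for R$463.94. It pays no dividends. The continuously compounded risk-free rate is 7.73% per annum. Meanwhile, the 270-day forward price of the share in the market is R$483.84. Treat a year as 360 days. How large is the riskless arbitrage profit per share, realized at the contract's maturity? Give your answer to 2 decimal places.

Fair forward: F* = S·e^(carry·T), with carry = r = 0.0773
F* = 463.94 · e^(0.0773 × 270/360) = 463.94 · e^0.057975 = 463.94 × 1.059689 = R$491.6321
Market R$483.84 < fair R$491.6321: forward underpriced → reverse cash-and-carry (short spot, go long the forward).
At maturity, profit = |F_mkt − F*| = |483.84 − 491.6321| = R$7.79 per share

R$7.79 per share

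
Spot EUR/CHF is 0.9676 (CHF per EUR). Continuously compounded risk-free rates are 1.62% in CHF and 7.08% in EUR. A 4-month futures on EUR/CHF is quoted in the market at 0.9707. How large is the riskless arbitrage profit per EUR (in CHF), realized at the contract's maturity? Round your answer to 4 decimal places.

0.0206 per EUR (in CHF)

Fair futures: F* = S·e^(carry·T), with carry = (r_CHF − r_EUR) = 0.0162 − 0.0708 = -0.0546
F* = 0.9676 · e^(-0.0546 × 4/12) = 0.9676 · e^-0.018200 = 0.9676 × 0.981965 = 0.9501
Market 0.9707 > fair 0.9501: forward overpriced → cash-and-carry (buy spot, short the forward).
At maturity, profit = |F_mkt − F*| = |0.9707 − 0.9501| = 0.0206 per EUR (in CHF)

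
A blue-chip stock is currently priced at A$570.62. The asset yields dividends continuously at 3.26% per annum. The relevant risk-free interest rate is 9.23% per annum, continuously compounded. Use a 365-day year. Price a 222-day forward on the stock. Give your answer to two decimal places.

F = S·e^((r − q)T) = 570.62 · e^((0.0923 − 0.0326) × 222/365)
= 570.62 · e^0.036311 = 570.62 × 1.036978
F = A$591.72

A$591.72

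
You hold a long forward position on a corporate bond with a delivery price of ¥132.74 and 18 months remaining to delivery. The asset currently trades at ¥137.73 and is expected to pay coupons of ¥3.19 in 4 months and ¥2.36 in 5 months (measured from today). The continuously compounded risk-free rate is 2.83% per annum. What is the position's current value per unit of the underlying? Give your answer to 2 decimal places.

PV(remaining coupons) I = 3.19·e^(−0.0283·4/12) + 2.36·e^(−0.0283·5/12) = 5.4924
Current forward F = (S − I)·e^(rT) = (137.73 − 5.4924)·e^(0.0283·18/12) = 132.2376 × 1.043364 = 137.9720
Value (long) = (F − K)·e^(−rT) = (137.9720 − 132.74) × 0.958438 = 5.0145
Value = ¥5.01

¥5.01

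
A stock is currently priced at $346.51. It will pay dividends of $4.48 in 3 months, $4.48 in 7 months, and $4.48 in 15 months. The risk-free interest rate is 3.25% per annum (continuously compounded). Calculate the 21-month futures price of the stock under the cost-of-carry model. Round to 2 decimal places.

$352.88

PV(dividends) I = 4.48·e^(−0.0325·3/12) + 4.48·e^(−0.0325·7/12) + 4.48·e^(−0.0325·15/12)
I = 4.4437 + 4.3959 + 4.3016 = 13.1412
F = (S − I)·e^(rT) = (346.51 − 13.1412) · e^(0.0325·21/12)
= 333.3688 · e^0.056875 = 333.3688 × 1.058523 = $352.88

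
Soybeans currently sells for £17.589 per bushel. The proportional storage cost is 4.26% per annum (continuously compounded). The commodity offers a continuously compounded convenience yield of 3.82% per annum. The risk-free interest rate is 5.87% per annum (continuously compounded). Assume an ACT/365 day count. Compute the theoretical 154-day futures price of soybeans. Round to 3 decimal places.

Net carry = r + u − y = 0.0587 + 0.0426 − 0.0382 = 0.0631
F = S·e^((r+u−y)T) = 17.589 · e^(0.0631 × 154/365) = 17.589 · e^0.026623
= 17.589 × 1.026981 = £18.064 per bushel

£18.064 per bushel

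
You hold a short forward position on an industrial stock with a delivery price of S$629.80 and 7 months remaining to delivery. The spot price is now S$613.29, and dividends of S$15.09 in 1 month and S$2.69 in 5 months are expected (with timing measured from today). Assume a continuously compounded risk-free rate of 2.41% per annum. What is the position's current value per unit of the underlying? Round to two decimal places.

S$25.44

PV(remaining dividends) I = 15.09·e^(−0.0241·1/12) + 2.69·e^(−0.0241·5/12) = 17.7228
Current forward F = (S − I)·e^(rT) = (613.29 − 17.7228)·e^(0.0241·7/12) = 595.5672 × 1.014158 = 603.9992
Value (long) = (F − K)·e^(−rT) = (603.9992 − 629.80) × 0.986040 = -25.4406
Short position value = −(long value) = S$25.44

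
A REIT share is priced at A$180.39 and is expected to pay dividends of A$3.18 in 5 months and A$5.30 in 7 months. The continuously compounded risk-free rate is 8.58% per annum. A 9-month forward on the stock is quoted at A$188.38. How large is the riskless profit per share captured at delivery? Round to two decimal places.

A$4.65 per share

PV(dividends) I = 3.18·e^(−0.0858·5/12) + 5.30·e^(−0.0858·7/12) = 8.1096
Fair forward F* = (S − I)·e^(rT) = (180.39 − 8.1096)·e^0.064350 = 172.2804 × 1.066466 = 183.7312
Market A$188.38 > fair 183.7312: forward overpriced → cash-and-carry (borrow at r, buy the stock and collect the dividends, short the forward).
Profit at T = |F_mkt − F*| = |188.38 − 183.7312| = A$4.65 per share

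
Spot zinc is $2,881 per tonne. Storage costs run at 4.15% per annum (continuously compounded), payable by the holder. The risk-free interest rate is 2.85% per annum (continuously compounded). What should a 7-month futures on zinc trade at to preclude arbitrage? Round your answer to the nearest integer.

Net carry = r + u − y = 0.0285 + 0.0415 − 0.0000 = 0.0700
F = S·e^((r+u−y)T) = 2881 · e^(0.0700 × 7/12) = 2881 · e^0.040833
= 2881 × 1.041678 = $3,001 per tonne

$3,001 per tonne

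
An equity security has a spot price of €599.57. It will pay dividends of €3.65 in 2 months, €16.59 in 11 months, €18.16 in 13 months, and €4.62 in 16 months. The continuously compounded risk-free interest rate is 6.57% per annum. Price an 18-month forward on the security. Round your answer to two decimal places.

PV(dividends) I = 3.65·e^(−0.0657·2/12) + 16.59·e^(−0.0657·11/12) + 18.16·e^(−0.0657·13/12) + 4.62·e^(−0.0657·16/12)
I = 3.6103 + 15.6204 + 16.9124 + 4.2325 = 40.3756
F = (S − I)·e^(rT) = (599.57 − 40.3756) · e^(0.0657·18/12)
= 559.1944 · e^0.098550 = 559.1944 × 1.103570 = €617.11

€617.11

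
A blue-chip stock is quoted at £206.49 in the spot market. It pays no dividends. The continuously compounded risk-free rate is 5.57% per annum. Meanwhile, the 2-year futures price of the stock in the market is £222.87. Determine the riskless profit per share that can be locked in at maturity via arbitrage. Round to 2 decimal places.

£7.95 per share

Fair futures: F* = S·e^(carry·T), with carry = r = 0.0557
F* = 206.49 · e^(0.0557 × 2) = 206.49 · e^0.111400 = 206.49 × 1.117842 = £230.8232
Market £222.87 < fair £230.8232: forward underpriced → reverse cash-and-carry (short spot, go long the forward).
At maturity, profit = |F_mkt − F*| = |222.87 − 230.8232| = £7.95 per share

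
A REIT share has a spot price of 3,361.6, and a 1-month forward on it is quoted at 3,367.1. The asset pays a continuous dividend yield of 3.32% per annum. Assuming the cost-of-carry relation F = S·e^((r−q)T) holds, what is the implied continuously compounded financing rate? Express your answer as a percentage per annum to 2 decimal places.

5.28%

From F = S·e^((r−q)T): (r − q) = ln(F/S)/T
ln(3367.1/3361.6) = ln(1.001636) = 0.001635
(r − q) = 0.001635 / (1/12) = 0.019620
r = ln(F/S)/T + q = 0.019620 + 0.0332 = 0.052820
r = 5.28%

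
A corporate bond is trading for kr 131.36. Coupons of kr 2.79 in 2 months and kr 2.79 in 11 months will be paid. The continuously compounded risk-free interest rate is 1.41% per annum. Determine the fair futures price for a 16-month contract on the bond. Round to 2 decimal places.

PV(coupons) I = 2.79·e^(−0.0141·2/12) + 2.79·e^(−0.0141·11/12)
I = 2.7835 + 2.7542 = 5.5377
F = (S − I)·e^(rT) = (131.36 − 5.5377) · e^(0.0141·16/12)
= 125.8223 · e^0.018800 = 125.8223 × 1.018978 = kr 128.21

kr 128.21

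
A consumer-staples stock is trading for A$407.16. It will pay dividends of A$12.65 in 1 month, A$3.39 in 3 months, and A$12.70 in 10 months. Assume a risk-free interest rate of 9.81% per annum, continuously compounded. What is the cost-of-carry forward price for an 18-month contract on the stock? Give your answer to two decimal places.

A$439.78

PV(dividends) I = 12.65·e^(−0.0981·1/12) + 3.39·e^(−0.0981·3/12) + 12.70·e^(−0.0981·10/12)
I = 12.5470 + 3.3079 + 11.7031 = 27.5580
F = (S − I)·e^(rT) = (407.16 − 27.5580) · e^(0.0981·18/12)
= 379.6020 · e^0.147150 = 379.6020 × 1.158528 = A$439.78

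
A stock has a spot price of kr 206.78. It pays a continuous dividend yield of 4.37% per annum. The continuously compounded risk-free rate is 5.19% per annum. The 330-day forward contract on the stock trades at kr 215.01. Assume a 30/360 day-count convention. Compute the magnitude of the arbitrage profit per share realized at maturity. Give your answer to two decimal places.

Fair forward: F* = S·e^(carry·T), with carry = (r − q) = 0.0519 − 0.0437 = 0.0082
F* = 206.78 · e^(0.0082 × 330/360) = 206.78 · e^0.007517 = 206.78 × 1.007545 = kr 208.3402
Market kr 215.01 > fair kr 208.3402: forward overpriced → cash-and-carry (buy spot, short the forward).
At maturity, profit = |F_mkt − F*| = |215.01 − 208.3402| = kr 6.67 per share

kr 6.67 per share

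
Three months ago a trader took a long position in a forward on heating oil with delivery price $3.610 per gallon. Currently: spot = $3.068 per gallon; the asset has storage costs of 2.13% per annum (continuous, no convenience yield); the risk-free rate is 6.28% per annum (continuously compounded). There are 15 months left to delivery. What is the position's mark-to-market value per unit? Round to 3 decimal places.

-$0.187 per gallon

Current fair forward for the remaining 15 months: F = S·e^((r + u)·T), (r + u) = 0.0628 + 0.0213 = 0.0841
F = 3.068 · e^(0.0841 × 15/12) = 3.068 × 1.110849 = 3.4081
Value of long forward = (F − K)·e^(−rT) = (3.4081 − 3.610) · e^(−0.0628·15/12)
= -0.2019 × 0.924502 = -0.187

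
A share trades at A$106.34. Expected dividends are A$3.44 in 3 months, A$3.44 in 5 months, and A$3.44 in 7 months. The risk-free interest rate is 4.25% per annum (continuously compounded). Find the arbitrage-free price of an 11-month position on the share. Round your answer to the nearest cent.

A$100.02

PV(dividends) I = 3.44·e^(−0.0425·3/12) + 3.44·e^(−0.0425·5/12) + 3.44·e^(−0.0425·7/12)
I = 3.4036 + 3.3796 + 3.3558 = 10.1390
F = (S − I)·e^(rT) = (106.34 − 10.1390) · e^(0.0425·11/12)
= 96.2010 · e^0.038958 = 96.2010 × 1.039727 = A$100.02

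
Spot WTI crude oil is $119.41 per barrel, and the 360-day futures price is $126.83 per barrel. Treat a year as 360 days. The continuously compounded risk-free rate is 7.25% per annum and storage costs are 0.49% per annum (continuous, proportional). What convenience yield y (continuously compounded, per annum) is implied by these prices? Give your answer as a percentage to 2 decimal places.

1.71%

F = S·e^((r+u−y)T) ⇒ (r+u−y) = ln(F/S)/T
ln(126.83/119.41) = 0.060285; /T ⇒ 0.060285
y = r + u − ln(F/S)/T = 0.0725 + 0.0049 − 0.060285 = 0.017115
y = 1.71%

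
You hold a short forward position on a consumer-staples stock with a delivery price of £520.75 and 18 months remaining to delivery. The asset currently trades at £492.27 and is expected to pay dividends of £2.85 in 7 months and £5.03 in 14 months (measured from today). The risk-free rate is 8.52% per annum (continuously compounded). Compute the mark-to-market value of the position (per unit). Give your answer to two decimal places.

PV(remaining dividends) I = 2.85·e^(−0.0852·7/12) + 5.03·e^(−0.0852·14/12) = 7.2659
Current forward F = (S − I)·e^(rT) = (492.27 − 7.2659)·e^(0.0852·18/12) = 485.0041 × 1.136326 = 551.1228
Value (long) = (F − K)·e^(−rT) = (551.1228 − 520.75) × 0.880029 = 26.7289
Short position value = −(long value) = -£26.73

-£26.73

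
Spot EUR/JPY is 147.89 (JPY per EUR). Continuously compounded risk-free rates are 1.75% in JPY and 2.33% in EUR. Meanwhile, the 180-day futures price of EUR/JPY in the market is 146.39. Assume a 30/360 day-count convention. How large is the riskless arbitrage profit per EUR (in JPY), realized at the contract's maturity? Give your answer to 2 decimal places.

1.07 per EUR (in JPY)

Fair futures: F* = S·e^(carry·T), with carry = (r_JPY − r_EUR) = 0.0175 − 0.0233 = -0.0058
F* = 147.89 · e^(-0.0058 × 180/360) = 147.89 · e^-0.002900 = 147.89 × 0.997104 = 147.4617
Market 146.39 < fair 147.4617: forward underpriced → reverse cash-and-carry (short spot, go long the forward).
At maturity, profit = |F_mkt − F*| = |146.39 − 147.4617| = 1.07 per EUR (in JPY)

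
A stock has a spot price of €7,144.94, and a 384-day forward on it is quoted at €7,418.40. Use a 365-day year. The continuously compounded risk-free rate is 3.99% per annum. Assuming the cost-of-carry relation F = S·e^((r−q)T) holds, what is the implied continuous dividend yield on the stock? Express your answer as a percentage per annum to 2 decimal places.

From F = S·e^((r−q)T): (r − q) = ln(F/S)/T
ln(7418.40/7144.94) = ln(1.038273) = 0.037559
(r − q) = 0.037559 / (384/365) = 0.035701
q = r − ln(F/S)/T = 0.0399 − 0.035701 = 0.004199
q = 0.42%

0.42%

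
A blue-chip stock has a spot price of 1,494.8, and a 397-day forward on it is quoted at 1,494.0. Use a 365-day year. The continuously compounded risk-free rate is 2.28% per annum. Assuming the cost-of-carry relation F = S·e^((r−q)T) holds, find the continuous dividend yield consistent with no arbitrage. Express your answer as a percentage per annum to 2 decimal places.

2.33%

From F = S·e^((r−q)T): (r − q) = ln(F/S)/T
ln(1494.0/1494.8) = ln(0.999465) = -0.000535
(r − q) = -0.000535 / (397/365) = -0.000492
q = r − ln(F/S)/T = 0.0228 + 0.000492 = 0.023292
q = 2.33%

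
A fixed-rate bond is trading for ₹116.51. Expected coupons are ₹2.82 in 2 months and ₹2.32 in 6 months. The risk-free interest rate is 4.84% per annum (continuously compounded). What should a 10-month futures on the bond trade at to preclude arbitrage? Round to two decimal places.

PV(coupons) I = 2.82·e^(−0.0484·2/12) + 2.32·e^(−0.0484·6/12)
I = 2.7973 + 2.2645 = 5.0618
F = (S − I)·e^(rT) = (116.51 − 5.0618) · e^(0.0484·10/12)
= 111.4482 · e^0.040333 = 111.4482 × 1.041157 = ₹116.04

₹116.04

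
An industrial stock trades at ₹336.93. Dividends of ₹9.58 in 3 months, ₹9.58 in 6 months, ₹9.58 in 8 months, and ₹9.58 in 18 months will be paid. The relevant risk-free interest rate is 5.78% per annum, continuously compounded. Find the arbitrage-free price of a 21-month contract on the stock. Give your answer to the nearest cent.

PV(dividends) I = 9.58·e^(−0.0578·3/12) + 9.58·e^(−0.0578·6/12) + 9.58·e^(−0.0578·8/12) + 9.58·e^(−0.0578·18/12)
I = 9.4426 + 9.3071 + 9.2179 + 8.7844 = 36.7520
F = (S − I)·e^(rT) = (336.93 − 36.7520) · e^(0.0578·21/12)
= 300.1780 · e^0.101150 = 300.1780 × 1.106443 = ₹332.13

₹332.13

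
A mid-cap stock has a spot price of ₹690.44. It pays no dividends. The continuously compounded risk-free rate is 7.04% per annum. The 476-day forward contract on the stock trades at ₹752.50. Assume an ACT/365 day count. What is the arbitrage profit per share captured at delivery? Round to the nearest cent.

Fair forward: F* = S·e^(carry·T), with carry = r = 0.0704
F* = 690.44 · e^(0.0704 × 476/365) = 690.44 · e^0.091809 = 690.44 × 1.096155 = ₹756.8293
Market ₹752.50 < fair ₹756.8293: forward underpriced → reverse cash-and-carry (short spot, go long the forward).
At maturity, profit = |F_mkt − F*| = |752.50 − 756.8293| = ₹4.33 per share

₹4.33 per share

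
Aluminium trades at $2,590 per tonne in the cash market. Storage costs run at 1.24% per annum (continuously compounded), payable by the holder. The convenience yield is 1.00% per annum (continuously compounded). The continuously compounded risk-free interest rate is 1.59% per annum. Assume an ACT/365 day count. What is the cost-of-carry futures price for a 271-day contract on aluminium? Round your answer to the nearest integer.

$2,625 per tonne

Net carry = r + u − y = 0.0159 + 0.0124 − 0.0100 = 0.0183
F = S·e^((r+u−y)T) = 2590 · e^(0.0183 × 271/365) = 2590 · e^0.013587
= 2590 × 1.013680 = $2,625 per tonne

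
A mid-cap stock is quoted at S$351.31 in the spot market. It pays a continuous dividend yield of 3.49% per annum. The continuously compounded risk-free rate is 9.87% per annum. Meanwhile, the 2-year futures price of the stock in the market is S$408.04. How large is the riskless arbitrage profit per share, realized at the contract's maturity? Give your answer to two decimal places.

Fair futures: F* = S·e^(carry·T), with carry = (r − q) = 0.0987 − 0.0349 = 0.0638
F* = 351.31 · e^(0.0638 × 2) = 351.31 · e^0.127600 = 351.31 × 1.136098 = S$399.1226
Market S$408.04 > fair S$399.1226: forward overpriced → cash-and-carry (buy spot, short the forward).
At maturity, profit = |F_mkt − F*| = |408.04 − 399.1226| = S$8.92 per share

S$8.92 per share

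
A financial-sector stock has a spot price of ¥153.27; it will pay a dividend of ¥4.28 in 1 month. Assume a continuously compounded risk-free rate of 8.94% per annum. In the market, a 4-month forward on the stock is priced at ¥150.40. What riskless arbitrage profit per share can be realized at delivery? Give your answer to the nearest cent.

¥3.13 per share

PV(dividends) I = 4.28·e^(−0.0894·1/12) = 4.2482
Fair forward F* = (S − I)·e^(rT) = (153.27 − 4.2482)·e^0.029800 = 149.0218 × 1.030248 = 153.5294
Market ¥150.40 < fair 153.5294: forward underpriced → reverse cash-and-carry (short the stock, invest proceeds at r, pay the dividends, go long the forward).
Profit at T = |F_mkt − F*| = |150.40 − 153.5294| = ¥3.13 per share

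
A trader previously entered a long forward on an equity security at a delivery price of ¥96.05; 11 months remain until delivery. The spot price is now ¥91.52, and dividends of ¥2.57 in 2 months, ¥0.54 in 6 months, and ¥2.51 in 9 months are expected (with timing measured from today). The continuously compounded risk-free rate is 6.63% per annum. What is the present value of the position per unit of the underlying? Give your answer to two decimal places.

PV(remaining dividends) I = 2.57·e^(−0.0663·2/12) + 0.54·e^(−0.0663·6/12) + 2.51·e^(−0.0663·9/12) = 5.4524
Current forward F = (S − I)·e^(rT) = (91.52 − 5.4524)·e^(0.0663·11/12) = 86.0676 × 1.062660 = 91.4606
Value (long) = (F − K)·e^(−rT) = (91.4606 − 96.05) × 0.941035 = -4.3188
Value = -¥4.32

-¥4.32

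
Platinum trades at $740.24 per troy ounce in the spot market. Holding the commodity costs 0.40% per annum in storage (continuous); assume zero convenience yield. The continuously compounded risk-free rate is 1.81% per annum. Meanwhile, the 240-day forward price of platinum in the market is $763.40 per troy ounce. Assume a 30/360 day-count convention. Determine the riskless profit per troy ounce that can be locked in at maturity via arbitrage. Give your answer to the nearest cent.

$12.17 per troy ounce

Fair forward: F* = S·e^(carry·T), with carry = (r + u) = 0.0181 + 0.0040 = 0.0221
F* = 740.24 · e^(0.0221 × 240/360) = 740.24 · e^0.014733 = 740.24 × 1.014842 = $751.2266
Market $763.40 > fair $751.2266: forward overpriced → cash-and-carry (buy spot, short the forward).
At maturity, profit = |F_mkt − F*| = |763.40 − 751.2266| = $12.17 per troy ounce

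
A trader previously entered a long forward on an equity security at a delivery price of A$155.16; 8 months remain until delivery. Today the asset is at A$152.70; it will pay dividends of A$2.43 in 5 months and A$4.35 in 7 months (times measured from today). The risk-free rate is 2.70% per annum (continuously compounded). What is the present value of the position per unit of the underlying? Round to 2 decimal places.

-A$6.38

PV(remaining dividends) I = 2.43·e^(−0.0270·5/12) + 4.35·e^(−0.0270·7/12) = 6.6848
Current forward F = (S − I)·e^(rT) = (152.70 − 6.6848)·e^(0.0270·8/12) = 146.0152 × 1.018163 = 148.6673
Value (long) = (F − K)·e^(−rT) = (148.6673 − 155.16) × 0.982161 = -6.3769
Value = -A$6.38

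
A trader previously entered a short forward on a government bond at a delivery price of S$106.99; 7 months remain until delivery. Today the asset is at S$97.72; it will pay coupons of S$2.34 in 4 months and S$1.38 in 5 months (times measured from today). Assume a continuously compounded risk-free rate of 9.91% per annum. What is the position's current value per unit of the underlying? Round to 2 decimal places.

PV(remaining coupons) I = 2.34·e^(−0.0991·4/12) + 1.38·e^(−0.0991·5/12) = 3.5881
Current forward F = (S − I)·e^(rT) = (97.72 − 3.5881)·e^(0.0991·7/12) = 94.1319 × 1.059512 = 99.7339
Value (long) = (F − K)·e^(−rT) = (99.7339 − 106.99) × 0.943831 = -6.8485
Short position value = −(long value) = S$6.85

S$6.85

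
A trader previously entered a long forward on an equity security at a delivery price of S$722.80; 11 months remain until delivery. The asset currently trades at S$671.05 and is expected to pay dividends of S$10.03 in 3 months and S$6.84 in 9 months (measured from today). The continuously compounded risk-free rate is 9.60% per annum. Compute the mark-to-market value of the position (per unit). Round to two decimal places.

-S$7.02

PV(remaining dividends) I = 10.03·e^(−0.0960·3/12) + 6.84·e^(−0.0960·9/12) = 16.1570
Current forward F = (S − I)·e^(rT) = (671.05 − 16.1570)·e^(0.0960·11/12) = 654.8930 × 1.091988 = 715.1353
Value (long) = (F − K)·e^(−rT) = (715.1353 − 722.80) × 0.915761 = -7.0190
Value = -S$7.02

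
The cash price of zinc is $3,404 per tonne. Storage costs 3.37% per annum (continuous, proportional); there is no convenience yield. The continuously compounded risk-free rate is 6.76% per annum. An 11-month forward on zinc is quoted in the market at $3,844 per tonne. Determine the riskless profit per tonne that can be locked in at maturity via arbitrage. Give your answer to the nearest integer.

$109 per tonne

Fair forward: F* = S·e^(carry·T), with carry = (r + u) = 0.0676 + 0.0337 = 0.1013
F* = 3404 · e^(0.1013 × 11/12) = 3404 · e^0.092858 = 3404 × 1.097306 = $3735.2296
Market $3844 > fair $3735.2296: forward overpriced → cash-and-carry (buy spot, short the forward).
At maturity, profit = |F_mkt − F*| = |3844 − 3735.2296| = $109 per tonne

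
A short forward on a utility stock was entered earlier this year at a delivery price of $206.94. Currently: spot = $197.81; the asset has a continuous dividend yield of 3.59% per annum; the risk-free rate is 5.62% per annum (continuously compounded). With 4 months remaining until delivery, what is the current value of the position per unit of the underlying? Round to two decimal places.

$7.64

Current fair forward for the remaining 4 months: F = S·e^((r − q)·T), (r − q) = 0.0562 − 0.0359 = 0.0203
F = 197.81 · e^(0.0203 × 4/12) = 197.81 × 1.006790 = 199.1531
Value of long forward = (F − K)·e^(−rT) = (199.1531 − 206.94) · e^(−0.0562·4/12)
= -7.7869 × 0.981441 = -7.64
Short position value = −(long value) = $7.64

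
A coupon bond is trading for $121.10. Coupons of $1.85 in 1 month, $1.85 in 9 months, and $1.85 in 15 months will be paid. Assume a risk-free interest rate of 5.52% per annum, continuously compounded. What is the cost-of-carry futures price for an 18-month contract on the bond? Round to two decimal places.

$125.75

PV(coupons) I = 1.85·e^(−0.0552·1/12) + 1.85·e^(−0.0552·9/12) + 1.85·e^(−0.0552·15/12)
I = 1.8415 + 1.7750 + 1.7267 = 5.3432
F = (S − I)·e^(rT) = (121.10 − 5.3432) · e^(0.0552·18/12)
= 115.7568 · e^0.082800 = 115.7568 × 1.086325 = $125.75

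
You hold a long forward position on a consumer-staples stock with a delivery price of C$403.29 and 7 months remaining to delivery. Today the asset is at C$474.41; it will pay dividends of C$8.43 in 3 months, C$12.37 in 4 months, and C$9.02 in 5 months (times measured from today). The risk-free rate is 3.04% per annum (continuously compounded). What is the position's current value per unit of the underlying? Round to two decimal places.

PV(remaining dividends) I = 8.43·e^(−0.0304·3/12) + 12.37·e^(−0.0304·4/12) + 9.02·e^(−0.0304·5/12) = 29.5179
Current forward F = (S − I)·e^(rT) = (474.41 − 29.5179)·e^(0.0304·7/12) = 444.8921 × 1.017892 = 452.8521
Value (long) = (F − K)·e^(−rT) = (452.8521 − 403.29) × 0.982423 = 48.6909
Value = C$48.69

C$48.69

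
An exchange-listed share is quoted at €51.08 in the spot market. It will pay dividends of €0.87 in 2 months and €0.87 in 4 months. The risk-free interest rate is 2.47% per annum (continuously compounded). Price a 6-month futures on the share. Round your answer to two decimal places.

€49.96

PV(dividends) I = 0.87·e^(−0.0247·2/12) + 0.87·e^(−0.0247·4/12)
I = 0.8664 + 0.8629 = 1.7293
F = (S − I)·e^(rT) = (51.08 − 1.7293) · e^(0.0247·6/12)
= 49.3507 · e^0.012350 = 49.3507 × 1.012427 = €49.96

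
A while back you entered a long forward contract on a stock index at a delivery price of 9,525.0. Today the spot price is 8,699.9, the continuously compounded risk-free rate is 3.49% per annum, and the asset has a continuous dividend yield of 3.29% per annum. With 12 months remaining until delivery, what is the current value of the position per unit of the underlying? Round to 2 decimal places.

-779.98

Current fair forward for the remaining 12 months: F = S·e^((r − q)·T), (r − q) = 0.0349 − 0.0329 = 0.0020
F = 8699.9 · e^(0.0020 × 12/12) = 8699.9 × 1.00200200 = 8717.3172
Value of long forward = (F − K)·e^(−rT) = (8717.3172 − 9525.0) · e^(−0.0349·12/12)
= -807.6828 × 0.96570198 = -779.98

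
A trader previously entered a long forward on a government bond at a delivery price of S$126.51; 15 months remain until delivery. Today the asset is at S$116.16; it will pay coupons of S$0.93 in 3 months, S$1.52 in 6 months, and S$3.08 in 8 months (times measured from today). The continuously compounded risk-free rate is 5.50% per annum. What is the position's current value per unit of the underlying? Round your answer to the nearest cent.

PV(remaining coupons) I = 0.93·e^(−0.0550·3/12) + 1.52·e^(−0.0550·6/12) + 3.08·e^(−0.0550·8/12) = 5.3652
Current forward F = (S − I)·e^(rT) = (116.16 − 5.3652)·e^(0.0550·15/12) = 110.7948 × 1.071168 = 118.6798
Value (long) = (F − K)·e^(−rT) = (118.6798 − 126.51) × 0.933560 = -7.3100
Value = -S$7.31

-S$7.31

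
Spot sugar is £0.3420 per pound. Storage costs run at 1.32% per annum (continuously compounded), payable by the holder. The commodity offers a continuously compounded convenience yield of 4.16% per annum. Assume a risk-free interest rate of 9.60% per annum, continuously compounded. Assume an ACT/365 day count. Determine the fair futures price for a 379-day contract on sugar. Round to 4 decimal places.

Net carry = r + u − y = 0.0960 + 0.0132 − 0.0416 = 0.0676
F = S·e^((r+u−y)T) = 0.3420 · e^(0.0676 × 379/365) = 0.3420 · e^0.070193
= 0.3420 × 1.072715 = £0.3669 per pound

£0.3669 per pound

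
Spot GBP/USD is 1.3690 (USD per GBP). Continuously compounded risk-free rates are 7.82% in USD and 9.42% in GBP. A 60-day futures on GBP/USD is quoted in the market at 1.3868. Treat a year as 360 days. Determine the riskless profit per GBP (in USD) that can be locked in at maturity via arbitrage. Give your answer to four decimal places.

0.0214 per GBP (in USD)

Fair futures: F* = S·e^(carry·T), with carry = (r_USD − r_GBP) = 0.0782 − 0.0942 = -0.0160
F* = 1.3690 · e^(-0.0160 × 60/360) = 1.3690 · e^-0.002667 = 1.3690 × 0.997337 = 1.3654
Market 1.3868 > fair 1.3654: forward overpriced → cash-and-carry (buy spot, short the forward).
At maturity, profit = |F_mkt − F*| = |1.3868 − 1.3654| = 0.0214 per GBP (in USD)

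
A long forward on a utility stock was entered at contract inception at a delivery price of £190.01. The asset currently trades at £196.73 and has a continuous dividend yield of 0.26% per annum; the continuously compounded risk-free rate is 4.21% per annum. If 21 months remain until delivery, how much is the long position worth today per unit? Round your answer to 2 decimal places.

Current fair forward for the remaining 21 months: F = S·e^((r − q)·T), (r − q) = 0.0421 − 0.0026 = 0.0395
F = 196.73 · e^(0.0395 × 21/12) = 196.73 × 1.071570 = 210.8100
Value of long forward = (F − K)·e^(−rT) = (210.8100 − 190.01) · e^(−0.0421·21/12)
= 20.8000 × 0.928974 = 19.32

£19.32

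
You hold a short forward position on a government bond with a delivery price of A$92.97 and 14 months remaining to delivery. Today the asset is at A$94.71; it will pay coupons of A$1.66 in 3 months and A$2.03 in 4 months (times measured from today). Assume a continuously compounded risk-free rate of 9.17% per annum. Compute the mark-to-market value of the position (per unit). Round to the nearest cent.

-A$7.58

PV(remaining coupons) I = 1.66·e^(−0.0917·3/12) + 2.03·e^(−0.0917·4/12) = 3.5913
Current forward F = (S − I)·e^(rT) = (94.71 − 3.5913)·e^(0.0917·14/12) = 91.1187 × 1.112916 = 101.4075
Value (long) = (F − K)·e^(−rT) = (101.4075 − 92.97) × 0.898541 = 7.5814
Short position value = −(long value) = -A$7.58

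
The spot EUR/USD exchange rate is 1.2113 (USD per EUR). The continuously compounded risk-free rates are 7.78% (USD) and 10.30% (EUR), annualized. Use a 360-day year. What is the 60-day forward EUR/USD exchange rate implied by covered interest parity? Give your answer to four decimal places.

F = S·e^((r_USD − r_EUR)T) = 1.2113 · e^((0.0778 − 0.1030) × 60/360)
= 1.2113 · e^-0.004200 = 1.2113 × 0.995809
F = 1.2062 USD per EUR

1.2062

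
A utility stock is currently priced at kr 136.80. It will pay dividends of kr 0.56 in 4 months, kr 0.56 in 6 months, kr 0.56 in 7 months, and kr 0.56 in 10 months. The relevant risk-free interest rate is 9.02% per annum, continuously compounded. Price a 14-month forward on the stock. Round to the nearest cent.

PV(dividends) I = 0.56·e^(−0.0902·4/12) + 0.56·e^(−0.0902·6/12) + 0.56·e^(−0.0902·7/12) + 0.56·e^(−0.0902·10/12)
I = 0.5434 + 0.5353 + 0.5313 + 0.5194 = 2.1294
F = (S − I)·e^(rT) = (136.80 − 2.1294) · e^(0.0902·14/12)
= 134.6706 · e^0.105233 = 134.6706 × 1.110969 = kr 149.61

kr 149.61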